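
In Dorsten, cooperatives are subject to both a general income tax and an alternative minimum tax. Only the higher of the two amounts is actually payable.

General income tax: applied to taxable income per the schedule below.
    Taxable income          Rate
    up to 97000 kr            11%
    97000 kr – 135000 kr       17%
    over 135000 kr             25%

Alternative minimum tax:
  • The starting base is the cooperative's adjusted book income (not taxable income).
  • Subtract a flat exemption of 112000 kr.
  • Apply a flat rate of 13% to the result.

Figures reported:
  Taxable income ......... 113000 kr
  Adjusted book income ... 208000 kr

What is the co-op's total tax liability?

13390 kr

General income tax:
  97000 kr × 11% = 10670 kr
  16000 kr × 17% = 2720 kr
  → 13390 kr

Alternative minimum tax:
  Base (adjusted book income): 208000 kr
  Less exemption 112000 kr → base 96000 kr
  96000 kr × 13% = 12480 kr

13390 kr > 12480 kr, so the general income tax governs.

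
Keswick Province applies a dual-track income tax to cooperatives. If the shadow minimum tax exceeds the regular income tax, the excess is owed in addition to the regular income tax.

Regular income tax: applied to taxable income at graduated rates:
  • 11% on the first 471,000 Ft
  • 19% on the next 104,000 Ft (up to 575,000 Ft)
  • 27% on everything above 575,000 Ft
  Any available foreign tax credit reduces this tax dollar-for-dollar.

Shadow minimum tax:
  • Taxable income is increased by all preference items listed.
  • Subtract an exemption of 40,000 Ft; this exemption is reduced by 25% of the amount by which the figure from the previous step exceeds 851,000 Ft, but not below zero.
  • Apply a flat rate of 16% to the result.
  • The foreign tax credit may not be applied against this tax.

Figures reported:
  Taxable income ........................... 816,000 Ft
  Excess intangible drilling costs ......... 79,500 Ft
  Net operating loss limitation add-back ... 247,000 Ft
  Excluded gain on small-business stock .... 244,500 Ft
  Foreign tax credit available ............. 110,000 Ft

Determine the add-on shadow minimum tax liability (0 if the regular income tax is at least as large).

195,280 Ft

Shadow minimum tax:
  Adjusted income: 816,000 Ft + 79,500 Ft + 247,000 Ft + 244,500 Ft = 1,387,000 Ft
  Exemption: 25% × (1,387,000 Ft − 851,000 Ft) = 134,000 Ft ≥ 40,000 Ft, so the exemption is fully phased out
  Base: 1,387,000 Ft − 0 Ft = 1,387,000 Ft
  1,387,000 Ft × 16% = 221,920 Ft

Regular income tax:
  471,000 Ft × 11% = 51,810 Ft
  104,000 Ft × 19% = 19,760 Ft
  241,000 Ft × 27% = 65,070 Ft
  → 136,640 Ft
  Less foreign tax credit 110,000 Ft → 26,640 Ft

Excess of shadow minimum tax over regular income tax: 221,920 Ft − 26,640 Ft = 195,280 Ft.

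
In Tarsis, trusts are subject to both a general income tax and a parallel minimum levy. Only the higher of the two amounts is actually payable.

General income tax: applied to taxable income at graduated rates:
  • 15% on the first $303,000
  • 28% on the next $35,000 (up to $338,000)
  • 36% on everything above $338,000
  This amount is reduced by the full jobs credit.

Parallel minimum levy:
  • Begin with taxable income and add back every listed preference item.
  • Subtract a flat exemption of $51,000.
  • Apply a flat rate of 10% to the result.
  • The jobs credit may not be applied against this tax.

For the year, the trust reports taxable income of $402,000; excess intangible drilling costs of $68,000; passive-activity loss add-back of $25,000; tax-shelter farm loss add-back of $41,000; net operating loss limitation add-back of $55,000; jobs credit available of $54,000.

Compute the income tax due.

$54,000

Parallel minimum levy:
  Adjusted income: $402,000 + $68,000 + $25,000 + $41,000 + $55,000 = $591,000
  Less exemption $51,000 → base $540,000
  $540,000 × 10% = $54,000

General income tax:
  $303,000 × 15% = $45,450
  $35,000 × 28% = $9,800
  $64,000 × 36% = $23,040
  → $78,290
  Less jobs credit $54,000 → $24,290

$54,000 > $24,290, so the parallel minimum levy is the binding amount.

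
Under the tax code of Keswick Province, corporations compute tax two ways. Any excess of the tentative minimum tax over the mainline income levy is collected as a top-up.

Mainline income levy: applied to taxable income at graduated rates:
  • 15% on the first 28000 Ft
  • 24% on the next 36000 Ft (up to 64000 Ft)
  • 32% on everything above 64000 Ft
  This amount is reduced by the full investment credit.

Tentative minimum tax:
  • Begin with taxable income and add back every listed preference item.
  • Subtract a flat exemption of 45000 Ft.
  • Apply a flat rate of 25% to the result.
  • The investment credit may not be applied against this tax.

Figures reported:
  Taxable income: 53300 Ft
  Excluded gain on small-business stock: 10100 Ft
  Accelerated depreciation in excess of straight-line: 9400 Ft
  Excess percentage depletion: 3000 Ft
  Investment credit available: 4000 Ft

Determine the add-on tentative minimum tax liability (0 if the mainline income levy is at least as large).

Tentative minimum tax:
  Adjusted income: 53300 Ft + 10100 Ft + 9400 Ft + 3000 Ft = 75800 Ft
  Less exemption 45000 Ft → base 30800 Ft
  30800 Ft × 25% = 7700 Ft

Mainline income levy:
  28000 Ft × 15% = 4200 Ft
  25300 Ft × 24% = 6072 Ft
  → 10272 Ft
  Less investment credit 4000 Ft → 6272 Ft

Excess of tentative minimum tax over mainline income levy: 7700 Ft − 6272 Ft = 1428 Ft.

1428 Ft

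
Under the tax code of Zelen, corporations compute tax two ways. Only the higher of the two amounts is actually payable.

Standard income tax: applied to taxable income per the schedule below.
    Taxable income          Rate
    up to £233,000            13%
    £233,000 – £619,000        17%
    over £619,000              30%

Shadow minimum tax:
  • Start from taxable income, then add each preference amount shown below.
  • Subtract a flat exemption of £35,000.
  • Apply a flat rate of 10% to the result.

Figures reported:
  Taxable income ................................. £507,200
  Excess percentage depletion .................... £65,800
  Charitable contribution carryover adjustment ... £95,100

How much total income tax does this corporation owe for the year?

Standard income tax:
  £233,000 × 13% = £30,290
  £274,200 × 17% = £46,614
  → £76,904

Shadow minimum tax:
  Adjusted income: £507,200 + £65,800 + £95,100 = £668,100
  Less exemption £35,000 → base £633,100
  £633,100 × 10% = £63,310

£76,904 > £63,310, so the standard income tax governs.

£76,904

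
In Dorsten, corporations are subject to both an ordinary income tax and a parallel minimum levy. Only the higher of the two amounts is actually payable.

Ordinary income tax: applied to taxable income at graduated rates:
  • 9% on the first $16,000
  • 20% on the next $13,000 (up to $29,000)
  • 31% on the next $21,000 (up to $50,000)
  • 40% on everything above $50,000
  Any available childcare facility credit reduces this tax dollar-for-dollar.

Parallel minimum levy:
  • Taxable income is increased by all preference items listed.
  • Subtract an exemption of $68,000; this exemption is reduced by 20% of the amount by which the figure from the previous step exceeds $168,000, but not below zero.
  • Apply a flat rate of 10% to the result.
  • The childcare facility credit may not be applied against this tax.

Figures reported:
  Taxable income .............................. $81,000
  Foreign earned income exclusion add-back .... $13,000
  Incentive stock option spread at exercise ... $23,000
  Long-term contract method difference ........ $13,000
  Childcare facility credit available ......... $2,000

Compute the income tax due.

$20,950

Ordinary income tax:
  $16,000 × 9% = $1,440
  $13,000 × 20% = $2,600
  $21,000 × 31% = $6,510
  $31,000 × 40% = $12,400
  → $22,950
  Less childcare facility credit $2,000 → $20,950

Parallel minimum levy:
  Adjusted income: $81,000 + $13,000 + $23,000 + $13,000 = $130,000
  Exemption: $130,000 ≤ $168,000, so full $68,000 applies
  Base: $130,000 − $68,000 = $62,000
  $62,000 × 10% = $6,200

$20,950 > $6,200, so the ordinary income tax governs.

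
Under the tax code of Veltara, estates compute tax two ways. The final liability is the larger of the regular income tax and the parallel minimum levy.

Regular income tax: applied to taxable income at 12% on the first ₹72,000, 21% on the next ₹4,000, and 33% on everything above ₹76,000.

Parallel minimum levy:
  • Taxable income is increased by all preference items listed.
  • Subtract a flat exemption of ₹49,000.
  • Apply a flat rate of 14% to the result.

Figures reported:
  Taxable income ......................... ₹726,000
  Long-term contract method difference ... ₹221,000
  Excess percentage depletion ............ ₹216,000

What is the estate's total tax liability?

₹223,980

Parallel minimum levy:
  Adjusted income: ₹726,000 + ₹221,000 + ₹216,000 = ₹1,163,000
  Less exemption ₹49,000 → base ₹1,114,000
  ₹1,114,000 × 14% = ₹155,960

Regular income tax:
  ₹72,000 × 12% = ₹8,640
  ₹4,000 × 21% = ₹840
  ₹650,000 × 33% = ₹214,500
  → ₹223,980

₹223,980 > ₹155,960, so the regular income tax governs.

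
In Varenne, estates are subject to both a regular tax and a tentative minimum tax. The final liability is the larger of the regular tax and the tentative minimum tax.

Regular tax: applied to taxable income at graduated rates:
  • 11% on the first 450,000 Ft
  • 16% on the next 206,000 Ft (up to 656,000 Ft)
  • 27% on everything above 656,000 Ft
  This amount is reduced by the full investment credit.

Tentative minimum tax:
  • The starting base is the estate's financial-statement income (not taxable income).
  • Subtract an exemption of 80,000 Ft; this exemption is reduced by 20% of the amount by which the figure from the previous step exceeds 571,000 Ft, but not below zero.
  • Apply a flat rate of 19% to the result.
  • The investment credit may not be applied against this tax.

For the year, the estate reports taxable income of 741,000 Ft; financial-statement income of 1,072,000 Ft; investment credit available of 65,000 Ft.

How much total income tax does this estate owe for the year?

203,680 Ft

Regular tax:
  450,000 Ft × 11% = 49,500 Ft
  206,000 Ft × 16% = 32,960 Ft
  85,000 Ft × 27% = 22,950 Ft
  → 105,410 Ft
  Less investment credit 65,000 Ft → 40,410 Ft

Tentative minimum tax:
  Base (financial-statement income): 1,072,000 Ft
  Exemption: 20% × (1,072,000 Ft − 571,000 Ft) = 100,200 Ft ≥ 80,000 Ft, so the exemption is fully phased out
  Base: 1,072,000 Ft − 0 Ft = 1,072,000 Ft
  1,072,000 Ft × 19% = 203,680 Ft

203,680 Ft > 40,410 Ft, so the tentative minimum tax is the binding amount.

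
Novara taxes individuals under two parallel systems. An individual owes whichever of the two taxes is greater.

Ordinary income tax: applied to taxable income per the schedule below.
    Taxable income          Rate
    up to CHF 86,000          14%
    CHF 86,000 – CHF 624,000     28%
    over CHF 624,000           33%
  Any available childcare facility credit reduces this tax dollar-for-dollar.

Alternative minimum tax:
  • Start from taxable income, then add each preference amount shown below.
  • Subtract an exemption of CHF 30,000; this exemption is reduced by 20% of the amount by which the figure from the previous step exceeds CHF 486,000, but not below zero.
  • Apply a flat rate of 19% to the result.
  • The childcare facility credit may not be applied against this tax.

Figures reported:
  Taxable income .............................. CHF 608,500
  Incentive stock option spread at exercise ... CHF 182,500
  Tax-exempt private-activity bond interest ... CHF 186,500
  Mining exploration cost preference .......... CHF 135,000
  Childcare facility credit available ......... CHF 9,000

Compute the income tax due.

Ordinary income tax:
  CHF 86,000 × 14% = CHF 12,040
  CHF 522,500 × 28% = CHF 146,300
  → CHF 158,340
  Less childcare facility credit CHF 9,000 → CHF 149,340

Alternative minimum tax:
  Adjusted income: CHF 608,500 + CHF 182,500 + CHF 186,500 + CHF 135,000 = CHF 1,112,500
  Exemption: 20% × (CHF 1,112,500 − CHF 486,000) = CHF 125,300 ≥ CHF 30,000, so the exemption is fully phased out
  Base: CHF 1,112,500 − CHF 0 = CHF 1,112,500
  CHF 1,112,500 × 19% = CHF 211,375

CHF 211,375 > CHF 149,340, so the alternative minimum tax is the binding amount.

CHF 211,375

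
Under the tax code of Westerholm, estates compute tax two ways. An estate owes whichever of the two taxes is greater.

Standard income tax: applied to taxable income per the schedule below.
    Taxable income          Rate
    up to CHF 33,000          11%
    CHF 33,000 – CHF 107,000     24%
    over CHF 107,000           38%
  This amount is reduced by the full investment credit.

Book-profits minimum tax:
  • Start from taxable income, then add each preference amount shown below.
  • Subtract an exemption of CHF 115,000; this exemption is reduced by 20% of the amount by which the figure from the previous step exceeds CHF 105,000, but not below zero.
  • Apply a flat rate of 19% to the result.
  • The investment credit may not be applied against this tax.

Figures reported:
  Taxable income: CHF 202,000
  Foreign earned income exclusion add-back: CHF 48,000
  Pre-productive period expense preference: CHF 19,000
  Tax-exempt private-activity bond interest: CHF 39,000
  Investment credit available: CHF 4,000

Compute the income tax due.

CHF 53,490

Book-profits minimum tax:
  Adjusted income: CHF 202,000 + CHF 48,000 + CHF 19,000 + CHF 39,000 = CHF 308,000
  Exemption: CHF 115,000 − 20% × (CHF 308,000 − CHF 105,000) = CHF 115,000 − CHF 40,600 = CHF 74,400
  Base: CHF 308,000 − CHF 74,400 = CHF 233,600
  CHF 233,600 × 19% = CHF 44,384

Standard income tax:
  CHF 33,000 × 11% = CHF 3,630
  CHF 74,000 × 24% = CHF 17,760
  CHF 95,000 × 38% = CHF 36,100
  → CHF 57,490
  Less investment credit CHF 4,000 → CHF 53,490

CHF 53,490 > CHF 44,384, so the standard income tax governs.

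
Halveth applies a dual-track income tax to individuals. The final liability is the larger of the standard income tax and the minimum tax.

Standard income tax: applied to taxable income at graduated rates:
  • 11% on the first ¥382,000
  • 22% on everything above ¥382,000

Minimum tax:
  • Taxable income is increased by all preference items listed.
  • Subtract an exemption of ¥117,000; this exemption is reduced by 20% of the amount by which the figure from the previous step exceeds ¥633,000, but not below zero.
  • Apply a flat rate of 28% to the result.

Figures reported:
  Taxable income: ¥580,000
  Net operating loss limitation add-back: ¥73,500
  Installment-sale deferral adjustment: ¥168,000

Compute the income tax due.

Minimum tax:
  Adjusted income: ¥580,000 + ¥73,500 + ¥168,000 = ¥821,500
  Exemption: ¥117,000 − 20% × (¥821,500 − ¥633,000) = ¥117,000 − ¥37,700 = ¥79,300
  Base: ¥821,500 − ¥79,300 = ¥742,200
  ¥742,200 × 28% = ¥207,816

Standard income tax:
  ¥382,000 × 11% = ¥42,020
  ¥198,000 × 22% = ¥43,560
  → ¥85,580

¥207,816 > ¥85,580, so the minimum tax is the binding amount.

¥207,816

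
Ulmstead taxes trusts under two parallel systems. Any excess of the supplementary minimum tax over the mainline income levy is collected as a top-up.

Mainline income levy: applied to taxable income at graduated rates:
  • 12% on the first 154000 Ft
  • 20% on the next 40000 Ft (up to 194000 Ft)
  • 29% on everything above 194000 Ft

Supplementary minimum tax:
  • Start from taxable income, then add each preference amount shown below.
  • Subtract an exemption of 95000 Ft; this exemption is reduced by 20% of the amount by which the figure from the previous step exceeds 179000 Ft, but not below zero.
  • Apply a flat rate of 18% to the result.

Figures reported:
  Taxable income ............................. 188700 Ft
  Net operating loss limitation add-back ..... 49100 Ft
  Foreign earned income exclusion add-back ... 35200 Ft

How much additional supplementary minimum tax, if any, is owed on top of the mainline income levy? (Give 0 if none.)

10004 Ft

Supplementary minimum tax:
  Adjusted income: 188700 Ft + 49100 Ft + 35200 Ft = 273000 Ft
  Exemption: 95000 Ft − 20% × (273000 Ft − 179000 Ft) = 95000 Ft − 18800 Ft = 76200 Ft
  Base: 273000 Ft − 76200 Ft = 196800 Ft
  196800 Ft × 18% = 35424 Ft

Mainline income levy:
  154000 Ft × 12% = 18480 Ft
  34700 Ft × 20% = 6940 Ft
  → 25420 Ft

Excess of supplementary minimum tax over mainline income levy: 35424 Ft − 25420 Ft = 10004 Ft.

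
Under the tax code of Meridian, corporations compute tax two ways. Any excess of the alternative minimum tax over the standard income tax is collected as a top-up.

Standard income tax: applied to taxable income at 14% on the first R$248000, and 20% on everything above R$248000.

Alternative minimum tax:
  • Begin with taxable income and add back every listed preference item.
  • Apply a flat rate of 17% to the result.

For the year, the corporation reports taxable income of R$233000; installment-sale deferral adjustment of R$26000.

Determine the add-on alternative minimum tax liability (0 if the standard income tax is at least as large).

Alternative minimum tax:
  Adjusted income: R$233000 + R$26000 = R$259000
  R$259000 × 17% = R$44030

Standard income tax:
  R$233000 × 14% = R$32620

Excess of alternative minimum tax over standard income tax: R$44030 − R$32620 = R$11410.

R$11410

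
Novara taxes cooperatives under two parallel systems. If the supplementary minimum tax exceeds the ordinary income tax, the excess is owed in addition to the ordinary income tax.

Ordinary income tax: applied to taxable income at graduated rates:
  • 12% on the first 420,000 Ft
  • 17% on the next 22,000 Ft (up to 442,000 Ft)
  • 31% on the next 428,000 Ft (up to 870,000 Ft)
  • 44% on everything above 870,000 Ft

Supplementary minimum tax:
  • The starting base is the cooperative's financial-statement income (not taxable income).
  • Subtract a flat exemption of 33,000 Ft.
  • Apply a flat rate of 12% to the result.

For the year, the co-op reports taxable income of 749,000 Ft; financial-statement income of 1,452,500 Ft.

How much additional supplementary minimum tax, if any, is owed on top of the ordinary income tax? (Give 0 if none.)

21,030 Ft

Ordinary income tax:
  420,000 Ft × 12% = 50,400 Ft
  22,000 Ft × 17% = 3,740 Ft
  307,000 Ft × 31% = 95,170 Ft
  → 149,310 Ft

Supplementary minimum tax:
  Base (financial-statement income): 1,452,500 Ft
  Less exemption 33,000 Ft → base 1,419,500 Ft
  1,419,500 Ft × 12% = 170,340 Ft

Excess of supplementary minimum tax over ordinary income tax: 170,340 Ft − 149,310 Ft = 21,030 Ft.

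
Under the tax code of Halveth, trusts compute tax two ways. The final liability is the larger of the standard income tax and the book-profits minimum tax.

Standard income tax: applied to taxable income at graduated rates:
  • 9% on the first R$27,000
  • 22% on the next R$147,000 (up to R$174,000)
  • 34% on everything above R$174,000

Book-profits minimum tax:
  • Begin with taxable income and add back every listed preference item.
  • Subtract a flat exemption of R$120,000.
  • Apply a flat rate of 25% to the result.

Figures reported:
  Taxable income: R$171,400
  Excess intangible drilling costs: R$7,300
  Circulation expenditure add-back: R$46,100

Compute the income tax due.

R$34,198

Book-profits minimum tax:
  Adjusted income: R$171,400 + R$7,300 + R$46,100 = R$224,800
  Less exemption R$120,000 → base R$104,800
  R$104,800 × 25% = R$26,200

Standard income tax:
  R$27,000 × 9% = R$2,430
  R$144,400 × 22% = R$31,768
  → R$34,198

R$34,198 > R$26,200, so the standard income tax governs.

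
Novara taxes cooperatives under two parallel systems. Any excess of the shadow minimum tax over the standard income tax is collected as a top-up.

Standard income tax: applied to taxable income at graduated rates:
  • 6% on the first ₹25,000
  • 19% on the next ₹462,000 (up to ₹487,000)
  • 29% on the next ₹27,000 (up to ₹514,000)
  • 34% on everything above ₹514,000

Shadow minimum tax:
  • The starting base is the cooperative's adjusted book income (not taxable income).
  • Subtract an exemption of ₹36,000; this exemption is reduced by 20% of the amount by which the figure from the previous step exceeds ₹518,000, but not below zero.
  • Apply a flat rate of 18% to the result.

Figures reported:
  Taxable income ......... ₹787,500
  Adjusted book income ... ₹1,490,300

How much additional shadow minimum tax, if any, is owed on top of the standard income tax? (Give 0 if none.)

₹78,154

Standard income tax:
  ₹25,000 × 6% = ₹1,500
  ₹462,000 × 19% = ₹87,780
  ₹27,000 × 29% = ₹7,830
  ₹273,500 × 34% = ₹92,990
  → ₹190,100

Shadow minimum tax:
  Base (adjusted book income): ₹1,490,300
  Exemption: 20% × (₹1,490,300 − ₹518,000) = ₹194,460 ≥ ₹36,000, so the exemption is fully phased out
  Base: ₹1,490,300 − ₹0 = ₹1,490,300
  ₹1,490,300 × 18% = ₹268,254

Excess of shadow minimum tax over standard income tax: ₹268,254 − ₹190,100 = ₹78,154.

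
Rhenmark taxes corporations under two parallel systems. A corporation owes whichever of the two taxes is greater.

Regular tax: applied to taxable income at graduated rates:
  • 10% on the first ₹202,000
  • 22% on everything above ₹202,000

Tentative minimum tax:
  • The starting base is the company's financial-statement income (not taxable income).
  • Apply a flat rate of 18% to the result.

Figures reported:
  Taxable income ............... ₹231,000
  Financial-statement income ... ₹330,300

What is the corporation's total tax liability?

Regular tax:
  ₹202,000 × 10% = ₹20,200
  ₹29,000 × 22% = ₹6,380
  → ₹26,580

Tentative minimum tax:
  Base (financial-statement income): ₹330,300
  ₹330,300 × 18% = ₹59,454

₹59,454 > ₹26,580, so the tentative minimum tax is the binding amount.

₹59,454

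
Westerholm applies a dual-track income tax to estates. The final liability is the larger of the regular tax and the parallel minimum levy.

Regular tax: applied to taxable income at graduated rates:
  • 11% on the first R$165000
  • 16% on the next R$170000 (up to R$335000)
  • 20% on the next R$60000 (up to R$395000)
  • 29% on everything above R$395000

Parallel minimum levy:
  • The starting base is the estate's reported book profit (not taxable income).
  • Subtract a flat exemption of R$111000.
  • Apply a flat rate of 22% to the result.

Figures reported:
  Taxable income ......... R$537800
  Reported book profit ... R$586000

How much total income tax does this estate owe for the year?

R$104500

Regular tax:
  R$165000 × 11% = R$18150
  R$170000 × 16% = R$27200
  R$60000 × 20% = R$12000
  R$142800 × 29% = R$41412
  → R$98762

Parallel minimum levy:
  Base (reported book profit): R$586000
  Less exemption R$111000 → base R$475000
  R$475000 × 22% = R$104500

R$104500 > R$98762, so the parallel minimum levy is the binding amount.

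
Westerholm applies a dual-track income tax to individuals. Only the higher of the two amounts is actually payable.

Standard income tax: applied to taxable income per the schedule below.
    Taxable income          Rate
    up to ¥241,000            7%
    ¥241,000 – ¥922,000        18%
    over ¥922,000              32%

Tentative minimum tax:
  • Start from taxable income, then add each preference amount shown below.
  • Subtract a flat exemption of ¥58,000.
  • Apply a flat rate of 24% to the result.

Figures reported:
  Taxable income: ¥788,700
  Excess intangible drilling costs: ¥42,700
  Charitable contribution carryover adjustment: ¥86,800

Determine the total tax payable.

¥206,448

Standard income tax:
  ¥241,000 × 7% = ¥16,870
  ¥547,700 × 18% = ¥98,586
  → ¥115,456

Tentative minimum tax:
  Adjusted income: ¥788,700 + ¥42,700 + ¥86,800 = ¥918,200
  Less exemption ¥58,000 → base ¥860,200
  ¥860,200 × 24% = ¥206,448

¥206,448 > ¥115,456, so the tentative minimum tax is the binding amount.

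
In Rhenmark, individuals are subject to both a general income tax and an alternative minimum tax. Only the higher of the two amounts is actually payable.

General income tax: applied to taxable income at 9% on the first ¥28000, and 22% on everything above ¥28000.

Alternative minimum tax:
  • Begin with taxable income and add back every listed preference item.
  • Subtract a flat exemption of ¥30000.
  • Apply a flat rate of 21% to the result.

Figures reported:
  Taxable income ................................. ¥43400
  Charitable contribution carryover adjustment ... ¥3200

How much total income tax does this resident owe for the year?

General income tax:
  ¥28000 × 9% = ¥2520
  ¥15400 × 22% = ¥3388
  → ¥5908

Alternative minimum tax:
  Adjusted income: ¥43400 + ¥3200 = ¥46600
  Less exemption ¥30000 → base ¥16600
  ¥16600 × 21% = ¥3486

¥5908 > ¥3486, so the general income tax governs.

¥5908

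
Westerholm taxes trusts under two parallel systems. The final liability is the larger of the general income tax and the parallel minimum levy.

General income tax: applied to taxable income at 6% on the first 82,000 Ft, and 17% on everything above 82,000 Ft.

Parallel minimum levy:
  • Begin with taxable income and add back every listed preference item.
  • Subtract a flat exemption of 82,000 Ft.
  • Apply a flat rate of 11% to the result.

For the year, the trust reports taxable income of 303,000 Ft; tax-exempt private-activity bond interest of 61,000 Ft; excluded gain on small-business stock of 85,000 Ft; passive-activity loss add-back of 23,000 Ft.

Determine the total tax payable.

42,900 Ft

General income tax:
  82,000 Ft × 6% = 4,920 Ft
  221,000 Ft × 17% = 37,570 Ft
  → 42,490 Ft

Parallel minimum levy:
  Adjusted income: 303,000 Ft + 61,000 Ft + 85,000 Ft + 23,000 Ft = 472,000 Ft
  Less exemption 82,000 Ft → base 390,000 Ft
  390,000 Ft × 11% = 42,900 Ft

42,900 Ft > 42,490 Ft, so the parallel minimum levy is the binding amount.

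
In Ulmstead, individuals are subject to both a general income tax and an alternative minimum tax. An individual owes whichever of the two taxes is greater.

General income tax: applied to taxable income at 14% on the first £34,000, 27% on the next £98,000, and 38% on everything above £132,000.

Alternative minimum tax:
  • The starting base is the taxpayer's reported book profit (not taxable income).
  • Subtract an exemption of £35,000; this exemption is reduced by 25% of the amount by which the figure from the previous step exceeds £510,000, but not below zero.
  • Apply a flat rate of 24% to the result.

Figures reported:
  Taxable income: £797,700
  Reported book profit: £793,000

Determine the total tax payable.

Alternative minimum tax:
  Base (reported book profit): £793,000
  Exemption: 25% × (£793,000 − £510,000) = £70,750 ≥ £35,000, so the exemption is fully phased out
  Base: £793,000 − £0 = £793,000
  £793,000 × 24% = £190,320

General income tax:
  £34,000 × 14% = £4,760
  £98,000 × 27% = £26,460
  £665,700 × 38% = £252,966
  → £284,186

£284,186 > £190,320, so the general income tax governs.

£284,186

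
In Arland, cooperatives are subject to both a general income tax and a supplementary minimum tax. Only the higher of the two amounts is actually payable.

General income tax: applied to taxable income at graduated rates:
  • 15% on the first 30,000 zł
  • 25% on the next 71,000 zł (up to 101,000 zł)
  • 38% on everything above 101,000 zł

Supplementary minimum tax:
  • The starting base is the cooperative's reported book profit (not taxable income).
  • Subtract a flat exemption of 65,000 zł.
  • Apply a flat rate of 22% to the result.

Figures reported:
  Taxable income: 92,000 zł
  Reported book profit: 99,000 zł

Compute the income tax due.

General income tax:
  30,000 zł × 15% = 4,500 zł
  62,000 zł × 25% = 15,500 zł
  → 20,000 zł

Supplementary minimum tax:
  Base (reported book profit): 99,000 zł
  Less exemption 65,000 zł → base 34,000 zł
  34,000 zł × 22% = 7,480 zł

20,000 zł > 7,480 zł, so the general income tax governs.

20,000 zł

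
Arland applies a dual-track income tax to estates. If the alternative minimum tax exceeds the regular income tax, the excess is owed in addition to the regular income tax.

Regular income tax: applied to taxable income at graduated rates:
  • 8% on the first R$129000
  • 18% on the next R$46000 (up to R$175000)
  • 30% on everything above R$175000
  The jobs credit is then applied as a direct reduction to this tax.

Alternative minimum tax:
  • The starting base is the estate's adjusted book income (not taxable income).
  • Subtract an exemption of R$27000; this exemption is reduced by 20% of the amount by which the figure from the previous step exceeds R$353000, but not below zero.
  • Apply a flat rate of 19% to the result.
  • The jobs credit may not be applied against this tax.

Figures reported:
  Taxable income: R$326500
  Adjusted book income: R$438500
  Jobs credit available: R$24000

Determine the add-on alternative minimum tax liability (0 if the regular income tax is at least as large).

R$41384

Regular income tax:
  R$129000 × 8% = R$10320
  R$46000 × 18% = R$8280
  R$151500 × 30% = R$45450
  → R$64050
  Less jobs credit R$24000 → R$40050

Alternative minimum tax:
  Base (adjusted book income): R$438500
  Exemption: R$27000 − 20% × (R$438500 − R$353000) = R$27000 − R$17100 = R$9900
  Base: R$438500 − R$9900 = R$428600
  R$428600 × 19% = R$81434

Excess of alternative minimum tax over regular income tax: R$81434 − R$40050 = R$41384.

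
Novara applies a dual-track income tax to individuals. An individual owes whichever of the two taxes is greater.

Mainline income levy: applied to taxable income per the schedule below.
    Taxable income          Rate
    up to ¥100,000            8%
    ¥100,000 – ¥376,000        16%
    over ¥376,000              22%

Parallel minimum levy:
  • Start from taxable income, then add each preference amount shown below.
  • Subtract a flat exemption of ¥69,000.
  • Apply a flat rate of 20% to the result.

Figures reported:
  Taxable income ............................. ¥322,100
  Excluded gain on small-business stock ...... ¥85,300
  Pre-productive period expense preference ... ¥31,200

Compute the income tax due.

Mainline income levy:
  ¥100,000 × 8% = ¥8,000
  ¥222,100 × 16% = ¥35,536
  → ¥43,536

Parallel minimum levy:
  Adjusted income: ¥322,100 + ¥85,300 + ¥31,200 = ¥438,600
  Less exemption ¥69,000 → base ¥369,600
  ¥369,600 × 20% = ¥73,920

¥73,920 > ¥43,536, so the parallel minimum levy is the binding amount.

¥73,920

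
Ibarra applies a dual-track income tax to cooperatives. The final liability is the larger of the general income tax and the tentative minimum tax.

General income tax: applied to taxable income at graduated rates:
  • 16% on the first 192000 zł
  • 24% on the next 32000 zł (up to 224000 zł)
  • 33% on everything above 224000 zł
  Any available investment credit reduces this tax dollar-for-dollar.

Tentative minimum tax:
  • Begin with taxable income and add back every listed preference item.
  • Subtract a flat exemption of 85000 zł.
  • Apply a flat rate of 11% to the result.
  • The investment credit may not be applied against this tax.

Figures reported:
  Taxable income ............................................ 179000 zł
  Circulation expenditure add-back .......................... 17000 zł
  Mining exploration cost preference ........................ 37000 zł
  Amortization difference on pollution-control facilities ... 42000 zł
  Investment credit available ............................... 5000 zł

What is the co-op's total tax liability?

23640 zł

General income tax:
  179000 zł × 16% = 28640 zł
  Less investment credit 5000 zł → 23640 zł

Tentative minimum tax:
  Adjusted income: 179000 zł + 17000 zł + 37000 zł + 42000 zł = 275000 zł
  Less exemption 85000 zł → base 190000 zł
  190000 zł × 11% = 20900 zł

23640 zł > 20900 zł, so the general income tax governs.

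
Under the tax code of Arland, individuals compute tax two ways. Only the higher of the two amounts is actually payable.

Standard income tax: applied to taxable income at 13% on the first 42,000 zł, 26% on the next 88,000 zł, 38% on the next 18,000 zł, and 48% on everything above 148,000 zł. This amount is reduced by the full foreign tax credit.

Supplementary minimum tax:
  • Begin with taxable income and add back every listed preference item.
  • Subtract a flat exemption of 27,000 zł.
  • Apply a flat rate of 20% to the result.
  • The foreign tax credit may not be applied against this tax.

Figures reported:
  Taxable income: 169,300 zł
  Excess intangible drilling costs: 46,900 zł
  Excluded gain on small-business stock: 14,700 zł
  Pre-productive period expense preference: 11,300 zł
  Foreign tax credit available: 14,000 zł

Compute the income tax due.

43,040 zł

Supplementary minimum tax:
  Adjusted income: 169,300 zł + 46,900 zł + 14,700 zł + 11,300 zł = 242,200 zł
  Less exemption 27,000 zł → base 215,200 zł
  215,200 zł × 20% = 43,040 zł

Standard income tax:
  42,000 zł × 13% = 5,460 zł
  88,000 zł × 26% = 22,880 zł
  18,000 zł × 38% = 6,840 zł
  21,300 zł × 48% = 10,224 zł
  → 45,404 zł
  Less foreign tax credit 14,000 zł → 31,404 zł

43,040 zł > 31,404 zł, so the supplementary minimum tax is the binding amount.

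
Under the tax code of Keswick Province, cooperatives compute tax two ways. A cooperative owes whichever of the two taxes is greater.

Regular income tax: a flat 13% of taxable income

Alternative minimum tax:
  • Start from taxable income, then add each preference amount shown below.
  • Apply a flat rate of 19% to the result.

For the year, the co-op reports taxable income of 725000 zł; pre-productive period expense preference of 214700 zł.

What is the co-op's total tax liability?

Alternative minimum tax:
  Adjusted income: 725000 zł + 214700 zł = 939700 zł
  939700 zł × 19% = 178543 zł

Regular income tax:
  725000 zł × 13% = 94250 zł

178543 zł > 94250 zł, so the alternative minimum tax is the binding amount.

178543 zł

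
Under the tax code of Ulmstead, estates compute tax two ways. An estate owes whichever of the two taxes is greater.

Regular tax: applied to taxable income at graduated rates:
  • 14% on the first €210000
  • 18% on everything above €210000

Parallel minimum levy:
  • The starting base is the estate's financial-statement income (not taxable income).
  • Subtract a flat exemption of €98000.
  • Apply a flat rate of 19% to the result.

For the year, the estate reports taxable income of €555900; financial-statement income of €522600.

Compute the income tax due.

€91662

Parallel minimum levy:
  Base (financial-statement income): €522600
  Less exemption €98000 → base €424600
  €424600 × 19% = €80674

Regular tax:
  €210000 × 14% = €29400
  €345900 × 18% = €62262
  → €91662

€91662 > €80674, so the regular tax governs.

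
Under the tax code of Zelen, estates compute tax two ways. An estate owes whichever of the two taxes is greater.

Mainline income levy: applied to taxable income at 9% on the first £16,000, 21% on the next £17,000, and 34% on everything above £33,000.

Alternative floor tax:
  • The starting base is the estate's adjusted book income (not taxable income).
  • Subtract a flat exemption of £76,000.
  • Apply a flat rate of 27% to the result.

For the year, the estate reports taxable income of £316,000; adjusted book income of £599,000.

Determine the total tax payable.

£141,210

Alternative floor tax:
  Base (adjusted book income): £599,000
  Less exemption £76,000 → base £523,000
  £523,000 × 27% = £141,210

Mainline income levy:
  £16,000 × 9% = £1,440
  £17,000 × 21% = £3,570
  £283,000 × 34% = £96,220
  → £101,230

£141,210 > £101,230, so the alternative floor tax is the binding amount.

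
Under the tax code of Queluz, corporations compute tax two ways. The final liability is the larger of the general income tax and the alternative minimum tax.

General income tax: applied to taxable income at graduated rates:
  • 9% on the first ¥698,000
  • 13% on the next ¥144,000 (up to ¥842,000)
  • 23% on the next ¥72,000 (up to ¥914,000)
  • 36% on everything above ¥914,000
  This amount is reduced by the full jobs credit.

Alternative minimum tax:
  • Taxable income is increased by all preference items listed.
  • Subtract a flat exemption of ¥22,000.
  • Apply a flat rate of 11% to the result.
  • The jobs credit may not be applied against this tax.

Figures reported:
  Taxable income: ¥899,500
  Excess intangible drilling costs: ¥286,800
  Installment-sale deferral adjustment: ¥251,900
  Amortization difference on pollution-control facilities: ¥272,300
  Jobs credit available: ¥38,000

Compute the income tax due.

¥185,735

Alternative minimum tax:
  Adjusted income: ¥899,500 + ¥286,800 + ¥251,900 + ¥272,300 = ¥1,710,500
  Less exemption ¥22,000 → base ¥1,688,500
  ¥1,688,500 × 11% = ¥185,735

General income tax:
  ¥698,000 × 9% = ¥62,820
  ¥144,000 × 13% = ¥18,720
  ¥57,500 × 23% = ¥13,225
  → ¥94,765
  Less jobs credit ¥38,000 → ¥56,765

¥185,735 > ¥56,765, so the alternative minimum tax is the binding amount.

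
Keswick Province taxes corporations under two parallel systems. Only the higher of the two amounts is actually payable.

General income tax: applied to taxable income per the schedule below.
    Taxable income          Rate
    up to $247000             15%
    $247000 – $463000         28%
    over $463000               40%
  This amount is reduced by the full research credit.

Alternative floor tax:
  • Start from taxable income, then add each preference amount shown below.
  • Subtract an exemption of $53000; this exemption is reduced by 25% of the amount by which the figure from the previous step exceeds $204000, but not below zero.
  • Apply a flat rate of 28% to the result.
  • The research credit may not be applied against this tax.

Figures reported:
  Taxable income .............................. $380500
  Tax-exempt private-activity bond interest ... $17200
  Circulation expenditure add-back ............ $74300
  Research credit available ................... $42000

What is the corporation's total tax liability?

$132160

General income tax:
  $247000 × 15% = $37050
  $133500 × 28% = $37380
  → $74430
  Less research credit $42000 → $32430

Alternative floor tax:
  Adjusted income: $380500 + $17200 + $74300 = $472000
  Exemption: 25% × ($472000 − $204000) = $67000 ≥ $53000, so the exemption is fully phased out
  Base: $472000 − $0 = $472000
  $472000 × 28% = $132160

$132160 > $32430, so the alternative floor tax is the binding amount.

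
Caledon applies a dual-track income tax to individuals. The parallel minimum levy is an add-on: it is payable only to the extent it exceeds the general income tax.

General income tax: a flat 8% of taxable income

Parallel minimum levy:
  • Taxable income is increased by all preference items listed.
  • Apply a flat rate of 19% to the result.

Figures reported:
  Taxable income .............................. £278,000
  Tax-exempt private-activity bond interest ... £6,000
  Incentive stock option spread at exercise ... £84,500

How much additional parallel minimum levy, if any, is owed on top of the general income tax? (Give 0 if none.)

Parallel minimum levy:
  Adjusted income: £278,000 + £6,000 + £84,500 = £368,500
  £368,500 × 19% = £70,015

General income tax:
  £278,000 × 8% = £22,240

Excess of parallel minimum levy over general income tax: £70,015 − £22,240 = £47,775.

£47,775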